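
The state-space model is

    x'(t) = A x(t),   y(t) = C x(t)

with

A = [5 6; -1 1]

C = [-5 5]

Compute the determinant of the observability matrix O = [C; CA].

CA = [[-30, -25]]
Observability matrix O = [C; CA] = [[-5, 5], [-30, -25]]
det(O) = (-5)·(-25) - 5·(-30) = 125 - (-150) = 275
Since det(O) ≠ 0, rank(O) = 2 and the system is completely observable.

275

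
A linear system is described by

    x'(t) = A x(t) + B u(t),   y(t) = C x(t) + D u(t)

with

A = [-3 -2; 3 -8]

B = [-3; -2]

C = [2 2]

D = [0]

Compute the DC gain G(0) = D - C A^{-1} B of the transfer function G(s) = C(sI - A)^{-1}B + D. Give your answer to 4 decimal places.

G(0) = C(-A)^{-1}B + D = -C A^{-1} B + D.
det A = 30, so A^{-1} = (1/30)·adj(A) = [[-4/15, 1/15], [-1/10, -1/10]]
A^{-1} B = [2/3, 1/2]^T
C A^{-1} B = 7/3
G(0) = D - C A^{-1} B = 0 - (7/3) = -7/3 ≈ -2.3333

-2.3333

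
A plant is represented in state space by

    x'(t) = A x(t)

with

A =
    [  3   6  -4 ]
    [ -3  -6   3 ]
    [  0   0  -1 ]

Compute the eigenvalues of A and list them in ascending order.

det(sI - A) = s^3 - (tr A)s^2 + (M11 + M22 + M33)s - det A, where Mii is the 2×2 principal minor of A obtained by deleting row i and column i.
tr A = 3 + (-6) + (-1) = -4; M11 = (-6)·(-1) - 3·0 = 6 - 0 = 6; M22 = 3·(-1) - (-4)·0 = -3 - 0 = -3; M33 = 3·(-6) - 6·(-3) = -18 - (-18) = 0; sum of minors = 3.
det A = 3·((-6)·(-1) - 3·0) - 6·((-3)·(-1) - 3·0) + (-4)·((-3)·0 - (-6)·0) = 3·6 - 6·3 + (-4)·0 = 0.
So p(s) = det(sI - A) = s^3 + 4s^2 + 3s.
The constant term is 0, so p(s) = s(s^2 + 4s + 3).
Factor s^2 + 4s + 3: two numbers with sum -4 and product 3 are -1 and -3, so s^2 + 4s + 3 = (s + 1)(s + 3).
Hence p(s) = s (s + 1) (s + 3), with roots -3, -1, 0.
At least one eigenvalue has non-negative real part, so the system is not asymptotically stable.

-3, -1, 0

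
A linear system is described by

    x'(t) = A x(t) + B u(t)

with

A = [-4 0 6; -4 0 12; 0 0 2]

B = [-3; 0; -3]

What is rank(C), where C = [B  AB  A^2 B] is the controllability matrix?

AB = [[-6], [-24], [-6]]
A^2B = [[-12], [-48], [-12]]
Controllability matrix C = [B  AB  A^2B] = [[-3, -6, -12], [0, -24, -48], [-3, -6, -12]]
The rows r1, r2, r3 of C are linearly dependent: -r1 + r3 = 0 (check each entry), so rank(C) ≤ 2.
The 2×2 minor from rows 1, 2, columns 1, 2 is (-3)·(-24) - (-6)·0 = 72 - 0 = 72 ≠ 0, so rank(C) = 2.
rank(C) = 2 < n = 3, so the pair (A, B) is not completely controllable.

2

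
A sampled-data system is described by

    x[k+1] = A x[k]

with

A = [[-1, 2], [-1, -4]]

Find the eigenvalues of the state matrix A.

-3, -2

det(zI - A) = z^2 - (tr A)z + det A, with tr A = (-1) + (-4) = -5 and det A = (-1)·(-4) - 2·(-1) = 4 - (-2) = 6.
So p(z) = det(zI - A) = z^2 + 5z + 6.
Factor z^2 + 5z + 6: two numbers with sum -5 and product 6 are -2 and -3, so z^2 + 5z + 6 = (z + 2)(z + 3).
Hence p(z) = (z + 2) (z + 3), with roots -3, -2.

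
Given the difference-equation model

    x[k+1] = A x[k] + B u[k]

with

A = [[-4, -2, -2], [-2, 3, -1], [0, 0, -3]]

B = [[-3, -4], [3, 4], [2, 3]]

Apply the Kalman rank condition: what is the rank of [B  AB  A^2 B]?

AB = [[2, 2], [13, 17], [-6, -9]]
A^2B = [[-22, -24], [41, 56], [18, 27]]
Controllability matrix C = [B  AB  A^2B] = [[-3, -4, 2, 2, -22, -24], [3, 4, 13, 17, 41, 56], [2, 3, -6, -9, 18, 27]]
Take the 3×3 submatrix of C formed by columns 1, 2, 3: [[-3, -4, 2], [3, 4, 13], [2, 3, -6]]. Its determinant is (-3)·(4·(-6) - 13·3) - (-4)·(3·(-6) - 13·2) + 2·(3·3 - 4·2) = (-3)·(-63) - (-4)·(-44) + 2·1 = 15 ≠ 0.
So rank(C) ≥ 3; since C has 3 rows, rank(C) = 3.
rank(C) = 3 = n, so the pair (A, B) is completely controllable.

3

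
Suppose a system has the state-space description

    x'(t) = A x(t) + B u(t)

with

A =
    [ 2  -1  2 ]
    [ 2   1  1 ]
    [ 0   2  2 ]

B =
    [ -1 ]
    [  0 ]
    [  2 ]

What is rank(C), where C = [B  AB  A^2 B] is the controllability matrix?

AB = [[2], [0], [4]]
A^2B = [[12], [8], [8]]
Controllability matrix C = [B  AB  A^2B] = [[-1, 2, 12], [0, 0, 8], [2, 4, 8]]
det(C) = (-1)·(0·8 - 8·4) - 2·(0·8 - 8·2) + 12·(0·4 - 0·2) = (-1)·(-32) - 2·(-16) + 12·0 = 64 ≠ 0, so rank(C) = 3.
rank(C) = 3 = n, so the pair (A, B) is completely controllable.

3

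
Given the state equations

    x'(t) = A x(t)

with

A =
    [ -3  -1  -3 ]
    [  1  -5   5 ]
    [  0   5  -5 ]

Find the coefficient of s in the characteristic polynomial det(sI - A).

Expand det(sI - A) for the 3×3 matrix.
p(s) = s^3 + 13s^2 + 31s + 20.
(Check: constant term = det(-A) = (-1)^3 det A = 20; coefficient of s^2 = -tr A = 13.)
The coefficient of s is 31.

31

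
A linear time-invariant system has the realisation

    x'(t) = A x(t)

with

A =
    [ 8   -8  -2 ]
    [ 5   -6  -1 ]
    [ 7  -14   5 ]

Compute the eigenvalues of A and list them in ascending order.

det(sI - A) = s^3 - (tr A)s^2 + (M11 + M22 + M33)s - det A, where Mii is the 2×2 principal minor of A obtained by deleting row i and column i.
tr A = 8 + (-6) + 5 = 7; M11 = (-6)·5 - (-1)·(-14) = -30 - 14 = -44; M22 = 8·5 - (-2)·7 = 40 - (-14) = 54; M33 = 8·(-6) - (-8)·5 = -48 - (-40) = -8; sum of minors = 2.
det A = 8·((-6)·5 - (-1)·(-14)) - (-8)·(5·5 - (-1)·7) + (-2)·(5·(-14) - (-6)·7) = 8·(-44) - (-8)·32 + (-2)·(-28) = -40.
So p(s) = det(sI - A) = s^3 - 7s^2 + 2s + 40.
Rational-root test: any integer root divides 40. Testing small divisors, s = -2 works: p(-2) = -8 + (-28) + (-4) + 40 = 0, so (s + 2) is a factor.
Dividing, p(s) = (s + 2)(s^2 - 9s + 20).
Factor s^2 - 9s + 20: two numbers with sum 9 and product 20 are 5 and 4, so s^2 - 9s + 20 = (s - 5)(s - 4).
Hence p(s) = (s - 5) (s - 4) (s + 2), with roots -2, 4, 5.
At least one eigenvalue has non-negative real part, so the system is not asymptotically stable.

-2, 4, 5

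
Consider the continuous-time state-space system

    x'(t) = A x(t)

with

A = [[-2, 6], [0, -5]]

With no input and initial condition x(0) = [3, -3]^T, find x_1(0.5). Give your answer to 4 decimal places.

det(sI - A) = s^2 - (tr A)s + det A, with tr A = (-2) + (-5) = -7 and det A = (-2)·(-5) - 6·0 = 10 - 0 = 10.
So p(s) = det(sI - A) = s^2 + 7s + 10.
Factor s^2 + 7s + 10: two numbers with sum -7 and product 10 are -2 and -5, so s^2 + 7s + 10 = (s + 2)(s + 5).
Hence p(s) = (s + 2) (s + 5), with roots -5, -2.
The eigenvalues -5, -2 are distinct and real, so A is diagonalisable and x(t) = e^{At} x(0) = V diag(e^{λ_i t}) V^{-1} x(0), where the columns of V are the eigenvectors.
λ = -5: A - (-5)I = [[3, 6], [0, 0]]. Row 1 gives 3·v1 + 6·v2 = 0, so take v_1 = [2, -1]^T.
λ = -2: A - (-2)I = [[0, 6], [0, -3]]. Row 1 gives 0·v1 + 6·v2 = 0, so take v_2 = [1, 0]^T.
V = [v_1 v_2] = [[2, 1], [-1, 0]] has det V = 1, so V^{-1} = adj(V)/det V = [[0, -1], [1, 2]].
Modal coordinates z(0) = V^{-1} x(0): 0·3 + (-1)·(-3) = 3; 1·3 + 2·(-3) = -3; so z(0) = [3, -3]^T.
x_1(t) = Σ_i (v_i)_1 · z_i(0) · e^{λ_i t} (row 1 of V times the modal terms).
x_1(0.5) = 2·3·e^{-5·0.5} + 1·(-3)·e^{-2·0.5} = 6·0.082085 + (-3)·0.367879 = -0.6111.

-0.6111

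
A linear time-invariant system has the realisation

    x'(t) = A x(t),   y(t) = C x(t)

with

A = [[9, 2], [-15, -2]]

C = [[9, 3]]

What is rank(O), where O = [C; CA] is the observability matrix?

CA = [[36, 12]]
Observability matrix O = [C; CA] = [[9, 3], [36, 12]]
Every row of O is a scalar multiple of row 1 = [9, 3] (multipliers 1, 4), so the rows span a one-dimensional space.
O ≠ 0, hence rank(O) = 1.
rank(O) = 1 < n = 2, so the pair (A, C) is not completely observable.

1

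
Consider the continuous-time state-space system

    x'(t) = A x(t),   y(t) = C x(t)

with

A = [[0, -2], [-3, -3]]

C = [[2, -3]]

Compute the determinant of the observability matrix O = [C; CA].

CA = [[9, 5]]
Observability matrix O = [C; CA] = [[2, -3], [9, 5]]
det(O) = 2·5 - (-3)·9 = 10 - (-27) = 37
Since det(O) ≠ 0, rank(O) = 2 and the system is completely observable.

37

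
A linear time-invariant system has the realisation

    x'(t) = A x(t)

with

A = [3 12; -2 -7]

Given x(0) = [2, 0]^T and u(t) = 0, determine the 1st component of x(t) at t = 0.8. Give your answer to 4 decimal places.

det(sI - A) = s^2 - (tr A)s + det A, with tr A = 3 + (-7) = -4 and det A = 3·(-7) - 12·(-2) = -21 - (-24) = 3.
So p(s) = det(sI - A) = s^2 + 4s + 3.
Factor s^2 + 4s + 3: two numbers with sum -4 and product 3 are -1 and -3, so s^2 + 4s + 3 = (s + 1)(s + 3).
Hence p(s) = (s + 1) (s + 3), with roots -3, -1.
The eigenvalues -3, -1 are distinct and real, so A is diagonalisable and x(t) = e^{At} x(0) = V diag(e^{λ_i t}) V^{-1} x(0), where the columns of V are the eigenvectors.
λ = -3: A - (-3)I = [[6, 12], [-2, -4]]. Row 1 gives 6·v1 + 12·v2 = 0, so take v_1 = [-2, 1]^T.
λ = -1: A - (-1)I = [[4, 12], [-2, -6]]. Row 1 gives 4·v1 + 12·v2 = 0, so take v_2 = [3, -1]^T.
V = [v_1 v_2] = [[-2, 3], [1, -1]] has det V = -1, so V^{-1} = adj(V)/det V = [[1, 3], [1, 2]].
Modal coordinates z(0) = V^{-1} x(0): 1·2 + 3·0 = 2; 1·2 + 2·0 = 2; so z(0) = [2, 2]^T.
x_1(t) = Σ_i (v_i)_1 · z_i(0) · e^{λ_i t} (row 1 of V times the modal terms).
x_1(0.8) = (-2)·2·e^{-3·0.8} + 3·2·e^{-1·0.8} = (-4)·0.090718 + 6·0.449329 = 2.3331.

2.3331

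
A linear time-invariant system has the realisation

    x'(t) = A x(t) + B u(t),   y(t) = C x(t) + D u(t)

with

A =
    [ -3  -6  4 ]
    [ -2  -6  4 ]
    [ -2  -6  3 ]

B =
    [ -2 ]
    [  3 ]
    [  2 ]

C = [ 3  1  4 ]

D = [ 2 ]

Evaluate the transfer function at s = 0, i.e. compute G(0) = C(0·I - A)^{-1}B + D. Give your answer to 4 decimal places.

G(0) = C(-A)^{-1}B + D = -C A^{-1} B + D.
det A = -6, so A^{-1} = (1/-6)·adj(A) = [[-1, 1, 0], [1/3, 1/6, -2/3], [0, 1, -1]]
A^{-1} B = [5, -3/2, 1]^T
C A^{-1} B = 35/2
G(0) = D - C A^{-1} B = 2 - (35/2) = -31/2 ≈ -15.5000

-15.5000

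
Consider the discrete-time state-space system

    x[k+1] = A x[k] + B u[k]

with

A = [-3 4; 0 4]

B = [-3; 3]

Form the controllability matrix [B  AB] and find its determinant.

-99

AB = [[21], [12]]
Controllability matrix C = [B  AB] = [[-3, 21], [3, 12]]
det(C) = (-3)·12 - 21·3 = -36 - 63 = -99
Since det(C) ≠ 0, rank(C) = 2 and the system is completely controllable.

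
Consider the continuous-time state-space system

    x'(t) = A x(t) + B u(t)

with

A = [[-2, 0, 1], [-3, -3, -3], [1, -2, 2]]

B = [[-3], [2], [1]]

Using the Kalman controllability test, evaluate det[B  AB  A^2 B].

AB = [[7], [0], [-5]]
A^2B = [[-19], [-6], [-3]]
Controllability matrix C = [B  AB  A^2B] = [[-3, 7, -19], [2, 0, -6], [1, -5, -3]]
Expanding along the first row, det(C) = (-3)·(0·(-3) - (-6)·(-5)) - 7·(2·(-3) - (-6)·1) + (-19)·(2·(-5) - 0·1) = (-3)·(-30) - 7·0 + (-19)·(-10) = 280
Since det(C) ≠ 0, rank(C) = 3 and the system is completely controllable.

280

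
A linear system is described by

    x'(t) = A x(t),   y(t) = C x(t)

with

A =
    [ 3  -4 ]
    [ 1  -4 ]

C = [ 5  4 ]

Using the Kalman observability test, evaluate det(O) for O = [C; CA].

CA = [[19, -36]]
Observability matrix O = [C; CA] = [[5, 4], [19, -36]]
det(O) = 5·(-36) - 4·19 = -180 - 76 = -256
Since det(O) ≠ 0, rank(O) = 2 and the system is completely observable.

-256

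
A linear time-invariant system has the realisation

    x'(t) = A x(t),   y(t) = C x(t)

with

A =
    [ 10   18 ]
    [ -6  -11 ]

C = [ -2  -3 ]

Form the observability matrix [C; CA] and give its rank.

CA = [[-2, -3]]
Observability matrix O = [C; CA] = [[-2, -3], [-2, -3]]
Every row of O is a scalar multiple of row 1 = [-2, -3] (multipliers 1, 1), so the rows span a one-dimensional space.
O ≠ 0, hence rank(O) = 1.
rank(O) = 1 < n = 2, so the pair (A, C) is not completely observable.

1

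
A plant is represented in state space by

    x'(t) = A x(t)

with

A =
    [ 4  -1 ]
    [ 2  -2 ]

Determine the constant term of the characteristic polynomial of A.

For a 2×2 matrix, det(sI - A) = s^2 - (tr A)s + det A.
tr A = 2, det A = -6.
So p(s) = s^2 - 2s - 6.
The constant term is -6.

-6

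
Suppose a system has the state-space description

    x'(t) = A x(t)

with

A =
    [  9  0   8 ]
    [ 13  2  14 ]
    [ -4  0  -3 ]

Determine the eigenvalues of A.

det(sI - A) = s^3 - (tr A)s^2 + (M11 + M22 + M33)s - det A, where Mii is the 2×2 principal minor of A obtained by deleting row i and column i.
tr A = 9 + 2 + (-3) = 8; M11 = 2·(-3) - 14·0 = -6 - 0 = -6; M22 = 9·(-3) - 8·(-4) = -27 - (-32) = 5; M33 = 9·2 - 0·13 = 18 - 0 = 18; sum of minors = 17.
det A = 9·(2·(-3) - 14·0) - 0·(13·(-3) - 14·(-4)) + 8·(13·0 - 2·(-4)) = 9·(-6) - 0·17 + 8·8 = 10.
So p(s) = det(sI - A) = s^3 - 8s^2 + 17s - 10.
Rational-root test: any integer root divides -10. Testing small divisors, s = 1 works: p(1) = 1 + (-8) + 17 + (-10) = 0, so (s - 1) is a factor.
Dividing, p(s) = (s - 1)(s^2 - 7s + 10).
Factor s^2 - 7s + 10: two numbers with sum 7 and product 10 are 5 and 2, so s^2 - 7s + 10 = (s - 5)(s - 2).
Hence p(s) = (s - 5) (s - 2) (s - 1), with roots 1, 2, 5.
At least one eigenvalue has non-negative real part, so the system is not asymptotically stable.

1, 2, 5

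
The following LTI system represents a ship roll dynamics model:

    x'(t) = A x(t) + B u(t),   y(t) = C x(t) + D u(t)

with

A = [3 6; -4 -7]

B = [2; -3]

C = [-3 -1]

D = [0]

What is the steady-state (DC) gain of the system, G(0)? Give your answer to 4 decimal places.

3.6667

G(0) = C(-A)^{-1}B + D = -C A^{-1} B + D.
det A = 3, so A^{-1} = (1/3)·adj(A) = [[-7/3, -2], [4/3, 1]]
A^{-1} B = [4/3, -1/3]^T
C A^{-1} B = -11/3
G(0) = D - C A^{-1} B = 0 - (-11/3) = 11/3 ≈ 3.6667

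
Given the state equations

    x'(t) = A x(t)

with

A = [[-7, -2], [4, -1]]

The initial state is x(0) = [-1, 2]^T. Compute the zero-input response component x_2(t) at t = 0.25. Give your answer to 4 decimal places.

0.9447

det(sI - A) = s^2 - (tr A)s + det A, with tr A = (-7) + (-1) = -8 and det A = (-7)·(-1) - (-2)·4 = 7 - (-8) = 15.
So p(s) = det(sI - A) = s^2 + 8s + 15.
Factor s^2 + 8s + 15: two numbers with sum -8 and product 15 are -3 and -5, so s^2 + 8s + 15 = (s + 3)(s + 5).
Hence p(s) = (s + 3) (s + 5), with roots -5, -3.
The eigenvalues -5, -3 are distinct and real, so A is diagonalisable and x(t) = e^{At} x(0) = V diag(e^{λ_i t}) V^{-1} x(0), where the columns of V are the eigenvectors.
λ = -5: A - (-5)I = [[-2, -2], [4, 4]]. Row 1 gives (-2)·v1 + (-2)·v2 = 0, so take v_1 = [-1, 1]^T.
λ = -3: A - (-3)I = [[-4, -2], [4, 2]]. Row 1 gives (-4)·v1 + (-2)·v2 = 0, so take v_2 = [-1, 2]^T.
V = [v_1 v_2] = [[-1, -1], [1, 2]] has det V = -1, so V^{-1} = adj(V)/det V = [[-2, -1], [1, 1]].
Modal coordinates z(0) = V^{-1} x(0): (-2)·(-1) + (-1)·2 = 0; 1·(-1) + 1·2 = 1; so z(0) = [0, 1]^T.
x_2(t) = Σ_i (v_i)_2 · z_i(0) · e^{λ_i t} (row 2 of V times the modal terms).
x_2(0.25) = 1·0·e^{-5·0.25} + 2·1·e^{-3·0.25} = 0·0.286505 + 2·0.472367 = 0.9447.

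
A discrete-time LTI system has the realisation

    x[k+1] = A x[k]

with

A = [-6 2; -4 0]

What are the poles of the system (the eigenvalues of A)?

det(zI - A) = z^2 - (tr A)z + det A, with tr A = (-6) + 0 = -6 and det A = (-6)·0 - 2·(-4) = 0 - (-8) = 8.
So p(z) = det(zI - A) = z^2 + 6z + 8.
Factor z^2 + 6z + 8: two numbers with sum -6 and product 8 are -2 and -4, so z^2 + 6z + 8 = (z + 2)(z + 4).
Hence p(z) = (z + 2) (z + 4), with roots -4, -2.

-4, -2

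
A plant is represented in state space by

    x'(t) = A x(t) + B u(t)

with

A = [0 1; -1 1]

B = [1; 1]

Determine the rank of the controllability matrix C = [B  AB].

2

AB = [[1], [0]]
Controllability matrix C = [B  AB] = [[1, 1], [1, 0]]
det(C) = 1·0 - 1·1 = 0 - 1 = -1 ≠ 0, so rank(C) = 2.
rank(C) = 2 = n, so the pair (A, B) is completely controllable.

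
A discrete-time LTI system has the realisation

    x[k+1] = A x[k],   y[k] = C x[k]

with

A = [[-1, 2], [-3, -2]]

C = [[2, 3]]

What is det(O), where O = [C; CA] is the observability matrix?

CA = [[-11, -2]]
Observability matrix O = [C; CA] = [[2, 3], [-11, -2]]
det(O) = 2·(-2) - 3·(-11) = -4 - (-33) = 29
Since det(O) ≠ 0, rank(O) = 2 and the system is completely observable.

29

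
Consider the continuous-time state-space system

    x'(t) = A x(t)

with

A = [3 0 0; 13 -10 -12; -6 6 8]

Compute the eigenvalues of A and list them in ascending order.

det(sI - A) = s^3 - (tr A)s^2 + (M11 + M22 + M33)s - det A, where Mii is the 2×2 principal minor of A obtained by deleting row i and column i.
tr A = 3 + (-10) + 8 = 1; M11 = (-10)·8 - (-12)·6 = -80 - (-72) = -8; M22 = 3·8 - 0·(-6) = 24 - 0 = 24; M33 = 3·(-10) - 0·13 = -30 - 0 = -30; sum of minors = -14.
det A = 3·((-10)·8 - (-12)·6) - 0·(13·8 - (-12)·(-6)) + 0·(13·6 - (-10)·(-6)) = 3·(-8) - 0·32 + 0·18 = -24.
So p(s) = det(sI - A) = s^3 - s^2 - 14s + 24.
Rational-root test: any integer root divides 24. Testing small divisors, s = 2 works: p(2) = 8 + (-4) + (-28) + 24 = 0, so (s - 2) is a factor.
Dividing, p(s) = (s - 2)(s^2 + s - 12).
Factor s^2 + s - 12: two numbers with sum -1 and product -12 are 3 and -4, so s^2 + s - 12 = (s - 3)(s + 4).
Hence p(s) = (s - 3) (s - 2) (s + 4), with roots -4, 2, 3.
At least one eigenvalue has non-negative real part, so the system is not asymptotically stable.

-4, 2, 3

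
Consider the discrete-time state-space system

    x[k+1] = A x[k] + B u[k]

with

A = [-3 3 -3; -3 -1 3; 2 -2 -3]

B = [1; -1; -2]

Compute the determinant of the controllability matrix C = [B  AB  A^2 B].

AB = [[0], [-8], [10]]
A^2B = [[-54], [38], [-14]]
Controllability matrix C = [B  AB  A^2B] = [[1, 0, -54], [-1, -8, 38], [-2, 10, -14]]
Expanding along the first row, det(C) = 1·((-8)·(-14) - 38·10) - 0·((-1)·(-14) - 38·(-2)) + (-54)·((-1)·10 - (-8)·(-2)) = 1·(-268) - 0·90 + (-54)·(-26) = 1136
Since det(C) ≠ 0, rank(C) = 3 and the system is completely controllable.

1136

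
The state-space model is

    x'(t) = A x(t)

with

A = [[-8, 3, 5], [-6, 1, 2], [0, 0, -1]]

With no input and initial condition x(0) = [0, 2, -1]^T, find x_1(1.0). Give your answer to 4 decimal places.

0.2325

det(sI - A) = s^3 - (tr A)s^2 + (M11 + M22 + M33)s - det A, where Mii is the 2×2 principal minor of A obtained by deleting row i and column i.
tr A = (-8) + 1 + (-1) = -8; M11 = 1·(-1) - 2·0 = -1 - 0 = -1; M22 = (-8)·(-1) - 5·0 = 8 - 0 = 8; M33 = (-8)·1 - 3·(-6) = -8 - (-18) = 10; sum of minors = 17.
det A = (-8)·(1·(-1) - 2·0) - 3·((-6)·(-1) - 2·0) + 5·((-6)·0 - 1·0) = (-8)·(-1) - 3·6 + 5·0 = -10.
So p(s) = det(sI - A) = s^3 + 8s^2 + 17s + 10.
Rational-root test: any integer root divides 10. Testing small divisors, s = -1 works: p(-1) = -1 + 8 + (-17) + 10 = 0, so (s + 1) is a factor.
Dividing, p(s) = (s + 1)(s^2 + 7s + 10).
Factor s^2 + 7s + 10: two numbers with sum -7 and product 10 are -2 and -5, so s^2 + 7s + 10 = (s + 2)(s + 5).
Hence p(s) = (s + 1) (s + 2) (s + 5), with roots -5, -2, -1.
The eigenvalues -5, -2, -1 are distinct and real, so A is diagonalisable and x(t) = e^{At} x(0) = V diag(e^{λ_i t}) V^{-1} x(0), where the columns of V are the eigenvectors.
λ = -5: A - (-5)I = [[-3, 3, 5], [-6, 6, 2], [0, 0, 4]]. v must be orthogonal to every row; (row 1) × (row 2) = [-24, -24, 0], so take v_1 = [-1, -1, 0]^T.
λ = -2: A - (-2)I = [[-6, 3, 5], [-6, 3, 2], [0, 0, 1]]. v must be orthogonal to every row; (row 1) × (row 2) = [-9, -18, 0], so take v_2 = [1, 2, 0]^T.
λ = -1: A - (-1)I = [[-7, 3, 5], [-6, 2, 2], [0, 0, 0]]. v must be orthogonal to every row; (row 1) × (row 2) = [-4, -16, 4], so take v_3 = [-1, -4, 1]^T.
V = [v_1 v_2 v_3] = [[-1, 1, -1], [-1, 2, -4], [0, 0, 1]] has det V = -1, so V^{-1} = adj(V)/det V = [[-2, 1, 2], [-1, 1, 3], [0, 0, 1]].
Modal coordinates z(0) = V^{-1} x(0): (-2)·0 + 1·2 + 2·(-1) = 0; (-1)·0 + 1·2 + 3·(-1) = -1; 0·0 + 0·2 + 1·(-1) = -1; so z(0) = [0, -1, -1]^T.
x_1(t) = Σ_i (v_i)_1 · z_i(0) · e^{λ_i t} (row 1 of V times the modal terms).
x_1(1.0) = (-1)·0·e^{-5·1.0} + 1·(-1)·e^{-2·1.0} + (-1)·(-1)·e^{-1·1.0} = 0·0.006738 + (-1)·0.135335 + 1·0.367879 = 0.2325.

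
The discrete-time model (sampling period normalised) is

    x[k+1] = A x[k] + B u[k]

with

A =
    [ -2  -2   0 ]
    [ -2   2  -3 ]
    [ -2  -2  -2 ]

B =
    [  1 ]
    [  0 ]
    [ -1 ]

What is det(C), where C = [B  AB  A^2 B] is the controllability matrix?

AB = [[-2], [1], [0]]
A^2B = [[2], [6], [2]]
Controllability matrix C = [B  AB  A^2B] = [[1, -2, 2], [0, 1, 6], [-1, 0, 2]]
Expanding along the first row, det(C) = 1·(1·2 - 6·0) - (-2)·(0·2 - 6·(-1)) + 2·(0·0 - 1·(-1)) = 1·2 - (-2)·6 + 2·1 = 16
Since det(C) ≠ 0, rank(C) = 3 and the system is completely controllable.

16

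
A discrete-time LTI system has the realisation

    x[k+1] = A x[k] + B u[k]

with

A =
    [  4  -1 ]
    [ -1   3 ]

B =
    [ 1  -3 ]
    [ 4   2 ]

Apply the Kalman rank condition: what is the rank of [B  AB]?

2

AB = [[0, -14], [11, 9]]
Controllability matrix C = [B  AB] = [[1, -3, 0, -14], [4, 2, 11, 9]]
Take the 2×2 submatrix of C formed by columns 1, 2: [[1, -3], [4, 2]]. Its determinant is 1·2 - (-3)·4 = 2 - (-12) = 14 ≠ 0.
So rank(C) ≥ 2; since C has 2 rows, rank(C) = 2.
rank(C) = 2 = n, so the pair (A, B) is completely controllable.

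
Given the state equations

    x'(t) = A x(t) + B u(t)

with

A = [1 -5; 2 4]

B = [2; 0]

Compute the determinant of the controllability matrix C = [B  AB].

8

AB = [[2], [4]]
Controllability matrix C = [B  AB] = [[2, 2], [0, 4]]
det(C) = 2·4 - 2·0 = 8 - 0 = 8
Since det(C) ≠ 0, rank(C) = 2 and the system is completely controllable.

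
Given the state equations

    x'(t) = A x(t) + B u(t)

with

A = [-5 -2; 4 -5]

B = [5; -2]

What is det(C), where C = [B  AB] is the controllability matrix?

108

AB = [[-21], [30]]
Controllability matrix C = [B  AB] = [[5, -21], [-2, 30]]
det(C) = 5·30 - (-21)·(-2) = 150 - 42 = 108
Since det(C) ≠ 0, rank(C) = 2 and the system is completely controllable.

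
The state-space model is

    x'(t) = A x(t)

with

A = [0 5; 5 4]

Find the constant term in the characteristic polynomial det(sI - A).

For a 2×2 matrix, det(sI - A) = s^2 - (tr A)s + det A.
tr A = 4, det A = -25.
So p(s) = s^2 - 4s - 25.
The constant term is -25.

-25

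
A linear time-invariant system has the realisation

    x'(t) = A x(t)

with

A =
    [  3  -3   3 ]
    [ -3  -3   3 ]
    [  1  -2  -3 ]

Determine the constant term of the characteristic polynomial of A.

-90

Expand det(sI - A) for the 3×3 matrix.
p(s) = s^3 + 3s^2 - 15s - 90.
(Check: constant term = det(-A) = (-1)^3 det A = -90; coefficient of s^2 = -tr A = 3.)
The constant term is -90.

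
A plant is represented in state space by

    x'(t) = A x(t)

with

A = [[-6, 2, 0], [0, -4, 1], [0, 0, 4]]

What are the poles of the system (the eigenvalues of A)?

det(sI - A) = s^3 - (tr A)s^2 + (M11 + M22 + M33)s - det A, where Mii is the 2×2 principal minor of A obtained by deleting row i and column i.
tr A = (-6) + (-4) + 4 = -6; M11 = (-4)·4 - 1·0 = -16 - 0 = -16; M22 = (-6)·4 - 0·0 = -24 - 0 = -24; M33 = (-6)·(-4) - 2·0 = 24 - 0 = 24; sum of minors = -16.
det A = (-6)·((-4)·4 - 1·0) - 2·(0·4 - 1·0) + 0·(0·0 - (-4)·0) = (-6)·(-16) - 2·0 + 0·0 = 96.
So p(s) = det(sI - A) = s^3 + 6s^2 - 16s - 96.
Rational-root test: any integer root divides -96. Testing small divisors, s = -4 works: p(-4) = -64 + 96 + 64 + (-96) = 0, so (s + 4) is a factor.
Dividing, p(s) = (s + 4)(s^2 + 2s - 24).
Factor s^2 + 2s - 24: two numbers with sum -2 and product -24 are 4 and -6, so s^2 + 2s - 24 = (s - 4)(s + 6).
Hence p(s) = (s - 4) (s + 4) (s + 6), with roots -6, -4, 4.
At least one eigenvalue has non-negative real part, so the system is not asymptotically stable.

-6, -4, 4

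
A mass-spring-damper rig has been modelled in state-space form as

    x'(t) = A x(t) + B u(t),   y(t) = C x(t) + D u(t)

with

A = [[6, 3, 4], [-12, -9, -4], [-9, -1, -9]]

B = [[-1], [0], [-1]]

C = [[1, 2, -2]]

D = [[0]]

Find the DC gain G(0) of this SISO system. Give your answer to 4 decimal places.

-2.7667

G(0) = C(-A)^{-1}B + D = -C A^{-1} B + D.
det A = -30, so A^{-1} = (1/-30)·adj(A) = [[-77/30, -23/30, -4/5], [12/5, 3/5, 4/5], [23/10, 7/10, 3/5]]
A^{-1} B = [101/30, -16/5, -29/10]^T
C A^{-1} B = 83/30
G(0) = D - C A^{-1} B = 0 - (83/30) = -83/30 ≈ -2.7667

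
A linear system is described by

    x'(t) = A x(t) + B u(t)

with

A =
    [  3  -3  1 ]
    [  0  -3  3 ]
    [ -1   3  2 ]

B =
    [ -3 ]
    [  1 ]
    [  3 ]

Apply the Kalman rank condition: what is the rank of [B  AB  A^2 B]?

3

AB = [[-9], [6], [12]]
A^2B = [[-33], [18], [51]]
Controllability matrix C = [B  AB  A^2B] = [[-3, -9, -33], [1, 6, 18], [3, 12, 51]]
det(C) = (-3)·(6·51 - 18·12) - (-9)·(1·51 - 18·3) + (-33)·(1·12 - 6·3) = (-3)·90 - (-9)·(-3) + (-33)·(-6) = -99 ≠ 0, so rank(C) = 3.
rank(C) = 3 = n, so the pair (A, B) is completely controllable.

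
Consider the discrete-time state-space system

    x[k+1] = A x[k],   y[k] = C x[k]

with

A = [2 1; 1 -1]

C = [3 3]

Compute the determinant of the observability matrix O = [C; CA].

CA = [[9, 0]]
Observability matrix O = [C; CA] = [[3, 3], [9, 0]]
det(O) = 3·0 - 3·9 = 0 - 27 = -27
Since det(O) ≠ 0, rank(O) = 2 and the system is completely observable.

-27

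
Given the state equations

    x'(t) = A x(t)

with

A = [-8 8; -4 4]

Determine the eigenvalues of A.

det(sI - A) = s^2 - (tr A)s + det A, with tr A = (-8) + 4 = -4 and det A = (-8)·4 - 8·(-4) = -32 - (-32) = 0.
So p(s) = det(sI - A) = s^2 + 4s.
Factor s^2 + 4s: two numbers with sum -4 and product 0 are 0 and -4, so s^2 + 4s = s(s + 4).
Hence p(s) = s (s + 4), with roots -4, 0.
At least one eigenvalue has non-negative real part, so the system is not asymptotically stable.

-4, 0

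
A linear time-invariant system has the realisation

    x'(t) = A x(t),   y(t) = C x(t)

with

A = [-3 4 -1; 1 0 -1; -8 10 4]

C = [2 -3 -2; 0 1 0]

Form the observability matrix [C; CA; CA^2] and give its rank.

CA = [[7, -12, -7], [1, 0, -1]]
CA^2 = [[23, -42, -23], [5, -6, -5]]
Observability matrix O = [C; CA; CA^2] = [[2, -3, -2], [0, 1, 0], [7, -12, -7], [1, 0, -1], [23, -42, -23], [5, -6, -5]]
The columns c1, c2, c3 of O are linearly dependent: c1 + c3 = 0 (check each entry), so rank(O) ≤ 2.
The 2×2 minor from rows 1, 2, columns 1, 2 is 2·1 - (-3)·0 = 2 - 0 = 2 ≠ 0, so rank(O) = 2.
rank(O) = 2 < n = 3, so the pair (A, C) is not completely observable.

2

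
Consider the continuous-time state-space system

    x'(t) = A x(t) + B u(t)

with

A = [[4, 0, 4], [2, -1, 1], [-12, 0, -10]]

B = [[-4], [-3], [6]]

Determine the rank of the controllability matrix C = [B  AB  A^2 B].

AB = [[8], [1], [-12]]
A^2B = [[-16], [3], [24]]
Controllability matrix C = [B  AB  A^2B] = [[-4, 8, -16], [-3, 1, 3], [6, -12, 24]]
The rows r1, r2, r3 of C are linearly dependent: 3·r1 + 2·r3 = 0 (check each entry), so rank(C) ≤ 2.
The 2×2 minor from rows 1, 2, columns 1, 2 is (-4)·1 - 8·(-3) = -4 - (-24) = 20 ≠ 0, so rank(C) = 2.
rank(C) = 2 < n = 3, so the pair (A, B) is not completely controllable.

2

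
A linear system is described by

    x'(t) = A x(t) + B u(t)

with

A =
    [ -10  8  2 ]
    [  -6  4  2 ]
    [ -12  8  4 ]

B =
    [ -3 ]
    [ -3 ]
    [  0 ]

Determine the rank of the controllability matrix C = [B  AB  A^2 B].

2

AB = [[6], [6], [12]]
A^2B = [[12], [12], [24]]
Controllability matrix C = [B  AB  A^2B] = [[-3, 6, 12], [-3, 6, 12], [0, 12, 24]]
The rows r1, r2, r3 of C are linearly dependent: -r1 + r2 = 0 (check each entry), so rank(C) ≤ 2.
The 2×2 minor from rows 1, 3, columns 1, 2 is (-3)·12 - 6·0 = -36 - 0 = -36 ≠ 0, so rank(C) = 2.
rank(C) = 2 < n = 3, so the pair (A, B) is not completely controllable.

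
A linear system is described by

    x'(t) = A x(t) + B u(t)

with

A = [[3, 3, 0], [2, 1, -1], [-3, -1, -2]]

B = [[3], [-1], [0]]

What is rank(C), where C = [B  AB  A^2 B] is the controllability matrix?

AB = [[6], [5], [-8]]
A^2B = [[33], [25], [-7]]
Controllability matrix C = [B  AB  A^2B] = [[3, 6, 33], [-1, 5, 25], [0, -8, -7]]
det(C) = 3·(5·(-7) - 25·(-8)) - 6·((-1)·(-7) - 25·0) + 33·((-1)·(-8) - 5·0) = 3·165 - 6·7 + 33·8 = 717 ≠ 0, so rank(C) = 3.
rank(C) = 3 = n, so the pair (A, B) is completely controllable.

3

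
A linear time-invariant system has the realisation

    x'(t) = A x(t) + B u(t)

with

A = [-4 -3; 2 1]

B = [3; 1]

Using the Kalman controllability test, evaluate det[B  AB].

36

AB = [[-15], [7]]
Controllability matrix C = [B  AB] = [[3, -15], [1, 7]]
det(C) = 3·7 - (-15)·1 = 21 - (-15) = 36
Since det(C) ≠ 0, rank(C) = 2 and the system is completely controllable.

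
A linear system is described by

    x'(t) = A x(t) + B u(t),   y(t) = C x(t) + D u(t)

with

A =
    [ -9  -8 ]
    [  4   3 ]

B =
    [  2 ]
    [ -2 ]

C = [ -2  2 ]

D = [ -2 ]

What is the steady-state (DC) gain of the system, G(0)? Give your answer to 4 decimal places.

G(0) = C(-A)^{-1}B + D = -C A^{-1} B + D.
det A = 5, so A^{-1} = (1/5)·adj(A) = [[3/5, 8/5], [-4/5, -9/5]]
A^{-1} B = [-2, 2]^T
C A^{-1} B = 8
G(0) = D - C A^{-1} B = -2 - (8) = -10

-10.0000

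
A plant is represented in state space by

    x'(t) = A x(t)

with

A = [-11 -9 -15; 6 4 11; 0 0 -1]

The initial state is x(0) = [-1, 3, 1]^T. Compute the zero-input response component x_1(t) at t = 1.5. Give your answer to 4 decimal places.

-1.5330

det(sI - A) = s^3 - (tr A)s^2 + (M11 + M22 + M33)s - det A, where Mii is the 2×2 principal minor of A obtained by deleting row i and column i.
tr A = (-11) + 4 + (-1) = -8; M11 = 4·(-1) - 11·0 = -4 - 0 = -4; M22 = (-11)·(-1) - (-15)·0 = 11 - 0 = 11; M33 = (-11)·4 - (-9)·6 = -44 - (-54) = 10; sum of minors = 17.
det A = (-11)·(4·(-1) - 11·0) - (-9)·(6·(-1) - 11·0) + (-15)·(6·0 - 4·0) = (-11)·(-4) - (-9)·(-6) + (-15)·0 = -10.
So p(s) = det(sI - A) = s^3 + 8s^2 + 17s + 10.
Rational-root test: any integer root divides 10. Testing small divisors, s = -1 works: p(-1) = -1 + 8 + (-17) + 10 = 0, so (s + 1) is a factor.
Dividing, p(s) = (s + 1)(s^2 + 7s + 10).
Factor s^2 + 7s + 10: two numbers with sum -7 and product 10 are -2 and -5, so s^2 + 7s + 10 = (s + 2)(s + 5).
Hence p(s) = (s + 1) (s + 2) (s + 5), with roots -5, -2, -1.
The eigenvalues -5, -2, -1 are distinct and real, so A is diagonalisable and x(t) = e^{At} x(0) = V diag(e^{λ_i t}) V^{-1} x(0), where the columns of V are the eigenvectors.
λ = -5: A - (-5)I = [[-6, -9, -15], [6, 9, 11], [0, 0, 4]]. v must be orthogonal to every row; (row 1) × (row 2) = [36, -24, 0], so take v_1 = [3, -2, 0]^T.
λ = -2: A - (-2)I = [[-9, -9, -15], [6, 6, 11], [0, 0, 1]]. v must be orthogonal to every row; (row 1) × (row 2) = [-9, 9, 0], so take v_2 = [-1, 1, 0]^T.
λ = -1: A - (-1)I = [[-10, -9, -15], [6, 5, 11], [0, 0, 0]]. v must be orthogonal to every row; (row 1) × (row 2) = [-24, 20, 4], so take v_3 = [-6, 5, 1]^T.
V = [v_1 v_2 v_3] = [[3, -1, -6], [-2, 1, 5], [0, 0, 1]] has det V = 1, so V^{-1} = adj(V)/det V = [[1, 1, 1], [2, 3, -3], [0, 0, 1]].
Modal coordinates z(0) = V^{-1} x(0): 1·(-1) + 1·3 + 1·1 = 3; 2·(-1) + 3·3 + (-3)·1 = 4; 0·(-1) + 0·3 + 1·1 = 1; so z(0) = [3, 4, 1]^T.
x_1(t) = Σ_i (v_i)_1 · z_i(0) · e^{λ_i t} (row 1 of V times the modal terms).
x_1(1.5) = 3·3·e^{-5·1.5} + (-1)·4·e^{-2·1.5} + (-6)·1·e^{-1·1.5} = 9·0.000553 + (-4)·0.049787 + (-6)·0.223130 = -1.5330.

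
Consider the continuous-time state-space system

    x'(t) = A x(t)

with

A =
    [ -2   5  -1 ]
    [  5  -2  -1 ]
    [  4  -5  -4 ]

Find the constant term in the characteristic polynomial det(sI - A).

Expand det(sI - A) for the 3×3 matrix.
p(s) = s^3 + 8s^2 - 6s - 91.
(Check: constant term = det(-A) = (-1)^3 det A = -91; coefficient of s^2 = -tr A = 8.)
The constant term is -91.

-91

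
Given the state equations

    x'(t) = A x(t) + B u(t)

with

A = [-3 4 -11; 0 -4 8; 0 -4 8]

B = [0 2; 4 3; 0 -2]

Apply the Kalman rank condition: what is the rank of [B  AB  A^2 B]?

2

AB = [[16, 28], [-16, -28], [-16, -28]]
A^2B = [[64, 112], [-64, -112], [-64, -112]]
Controllability matrix C = [B  AB  A^2B] = [[0, 2, 16, 28, 64, 112], [4, 3, -16, -28, -64, -112], [0, -2, -16, -28, -64, -112]]
The rows r1, r2, r3 of C are linearly dependent: r1 + r3 = 0 (check each entry), so rank(C) ≤ 2.
The 2×2 minor from rows 1, 2, columns 1, 2 is 0·3 - 2·4 = 0 - 8 = -8 ≠ 0, so rank(C) = 2.
rank(C) = 2 < n = 3, so the pair (A, B) is not completely controllable.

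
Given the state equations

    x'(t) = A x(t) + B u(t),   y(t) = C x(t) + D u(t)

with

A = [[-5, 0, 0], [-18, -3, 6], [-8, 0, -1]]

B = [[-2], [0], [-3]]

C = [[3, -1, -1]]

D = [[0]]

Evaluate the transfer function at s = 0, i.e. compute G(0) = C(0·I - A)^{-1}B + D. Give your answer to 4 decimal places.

G(0) = C(-A)^{-1}B + D = -C A^{-1} B + D.
det A = -15, so A^{-1} = (1/-15)·adj(A) = [[-1/5, 0, 0], [22/5, -1/3, -2], [8/5, 0, -1]]
A^{-1} B = [2/5, -14/5, -1/5]^T
C A^{-1} B = 21/5
G(0) = D - C A^{-1} B = 0 - (21/5) = -21/5 ≈ -4.2000

-4.2000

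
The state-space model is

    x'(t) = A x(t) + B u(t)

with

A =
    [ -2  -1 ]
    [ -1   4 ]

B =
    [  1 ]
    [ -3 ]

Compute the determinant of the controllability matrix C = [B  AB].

-10

AB = [[1], [-13]]
Controllability matrix C = [B  AB] = [[1, 1], [-3, -13]]
det(C) = 1·(-13) - 1·(-3) = -13 - (-3) = -10
Since det(C) ≠ 0, rank(C) = 2 and the system is completely controllable.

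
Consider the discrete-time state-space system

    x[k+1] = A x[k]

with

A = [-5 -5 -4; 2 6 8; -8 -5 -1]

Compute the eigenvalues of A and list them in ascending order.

-4, 1, 3

det(zI - A) = z^3 - (tr A)z^2 + (M11 + M22 + M33)z - det A, where Mii is the 2×2 principal minor of A obtained by deleting row i and column i.
tr A = (-5) + 6 + (-1) = 0; M11 = 6·(-1) - 8·(-5) = -6 - (-40) = 34; M22 = (-5)·(-1) - (-4)·(-8) = 5 - 32 = -27; M33 = (-5)·6 - (-5)·2 = -30 - (-10) = -20; sum of minors = -13.
det A = (-5)·(6·(-1) - 8·(-5)) - (-5)·(2·(-1) - 8·(-8)) + (-4)·(2·(-5) - 6·(-8)) = (-5)·34 - (-5)·62 + (-4)·38 = -12.
So p(z) = det(zI - A) = z^3 - 13z + 12.
Rational-root test: any integer root divides 12. Testing small divisors, z = 1 works: p(1) = 1 + 0 + (-13) + 12 = 0, so (z - 1) is a factor.
Dividing, p(z) = (z - 1)(z^2 + z - 12).
Factor z^2 + z - 12: two numbers with sum -1 and product -12 are 3 and -4, so z^2 + z - 12 = (z - 3)(z + 4).
Hence p(z) = (z - 3) (z - 1) (z + 4), with roots -4, 1, 3.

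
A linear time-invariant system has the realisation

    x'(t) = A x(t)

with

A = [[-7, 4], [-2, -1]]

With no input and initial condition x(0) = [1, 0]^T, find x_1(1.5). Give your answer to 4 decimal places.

-0.0100

det(sI - A) = s^2 - (tr A)s + det A, with tr A = (-7) + (-1) = -8 and det A = (-7)·(-1) - 4·(-2) = 7 - (-8) = 15.
So p(s) = det(sI - A) = s^2 + 8s + 15.
Factor s^2 + 8s + 15: two numbers with sum -8 and product 15 are -3 and -5, so s^2 + 8s + 15 = (s + 3)(s + 5).
Hence p(s) = (s + 3) (s + 5), with roots -5, -3.
The eigenvalues -5, -3 are distinct and real, so A is diagonalisable and x(t) = e^{At} x(0) = V diag(e^{λ_i t}) V^{-1} x(0), where the columns of V are the eigenvectors.
λ = -5: A - (-5)I = [[-2, 4], [-2, 4]]. Row 1 gives (-2)·v1 + 4·v2 = 0, so take v_1 = [2, 1]^T.
λ = -3: A - (-3)I = [[-4, 4], [-2, 2]]. Row 1 gives (-4)·v1 + 4·v2 = 0, so take v_2 = [-1, -1]^T.
V = [v_1 v_2] = [[2, -1], [1, -1]] has det V = -1, so V^{-1} = adj(V)/det V = [[1, -1], [1, -2]].
Modal coordinates z(0) = V^{-1} x(0): 1·1 + (-1)·0 = 1; 1·1 + (-2)·0 = 1; so z(0) = [1, 1]^T.
x_1(t) = Σ_i (v_i)_1 · z_i(0) · e^{λ_i t} (row 1 of V times the modal terms).
x_1(1.5) = 2·1·e^{-5·1.5} + (-1)·1·e^{-3·1.5} = 2·0.000553 + (-1)·0.011109 = -0.0100.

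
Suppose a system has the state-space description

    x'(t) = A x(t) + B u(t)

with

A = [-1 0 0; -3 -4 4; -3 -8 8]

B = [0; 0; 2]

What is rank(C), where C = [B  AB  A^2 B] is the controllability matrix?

2

AB = [[0], [8], [16]]
A^2B = [[0], [32], [64]]
Controllability matrix C = [B  AB  A^2B] = [[0, 0, 0], [0, 8, 32], [2, 16, 64]]
Row 1 of C is identically zero, so rank(C) ≤ 2.
The 2×2 minor from rows 2, 3, columns 1, 2 is 0·16 - 8·2 = 0 - 16 = -16 ≠ 0, so rank(C) = 2.
rank(C) = 2 < n = 3, so the pair (A, B) is not completely controllable.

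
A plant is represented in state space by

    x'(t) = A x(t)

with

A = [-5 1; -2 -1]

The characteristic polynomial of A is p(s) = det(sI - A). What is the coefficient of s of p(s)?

6

For a 2×2 matrix, det(sI - A) = s^2 - (tr A)s + det A.
tr A = -6, det A = 7.
So p(s) = s^2 + 6s + 7.
The coefficient of s is 6.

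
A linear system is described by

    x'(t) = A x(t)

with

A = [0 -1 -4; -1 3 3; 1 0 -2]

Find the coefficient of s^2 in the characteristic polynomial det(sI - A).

Expand det(sI - A) for the 3×3 matrix.
p(s) = s^3 - s^2 - 3s - 11.
(Check: constant term = det(-A) = (-1)^3 det A = -11; coefficient of s^2 = -tr A = -1.)
The coefficient of s^2 is -1.

-1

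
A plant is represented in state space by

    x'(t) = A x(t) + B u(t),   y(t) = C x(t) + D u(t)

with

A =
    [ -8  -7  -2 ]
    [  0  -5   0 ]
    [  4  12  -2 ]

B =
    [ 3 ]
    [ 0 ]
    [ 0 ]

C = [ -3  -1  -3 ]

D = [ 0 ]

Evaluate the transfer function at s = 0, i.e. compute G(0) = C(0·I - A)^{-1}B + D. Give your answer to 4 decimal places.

-2.2500

G(0) = C(-A)^{-1}B + D = -C A^{-1} B + D.
det A = -120, so A^{-1} = (1/-120)·adj(A) = [[-1/12, 19/60, 1/12], [0, -1/5, 0], [-1/6, -17/30, -1/3]]
A^{-1} B = [-1/4, 0, -1/2]^T
C A^{-1} B = 9/4
G(0) = D - C A^{-1} B = 0 - (9/4) = -9/4 ≈ -2.2500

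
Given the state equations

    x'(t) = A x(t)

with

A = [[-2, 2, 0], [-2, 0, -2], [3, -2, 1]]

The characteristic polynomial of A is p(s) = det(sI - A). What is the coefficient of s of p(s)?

-2

Expand det(sI - A) for the 3×3 matrix.
p(s) = s^3 + s^2 - 2s.
(Check: constant term = det(-A) = (-1)^3 det A = 0; coefficient of s^2 = -tr A = 1.)
The coefficient of s is -2.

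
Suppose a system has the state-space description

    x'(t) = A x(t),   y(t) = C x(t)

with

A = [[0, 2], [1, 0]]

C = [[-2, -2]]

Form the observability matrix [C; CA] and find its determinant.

4

CA = [[-2, -4]]
Observability matrix O = [C; CA] = [[-2, -2], [-2, -4]]
det(O) = (-2)·(-4) - (-2)·(-2) = 8 - 4 = 4
Since det(O) ≠ 0, rank(O) = 2 and the system is completely observable.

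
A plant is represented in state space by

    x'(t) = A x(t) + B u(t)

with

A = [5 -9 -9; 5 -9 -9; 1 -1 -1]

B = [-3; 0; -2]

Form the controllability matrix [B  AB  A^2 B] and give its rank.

2

AB = [[3], [3], [-1]]
A^2B = [[-3], [-3], [1]]
Controllability matrix C = [B  AB  A^2B] = [[-3, 3, -3], [0, 3, -3], [-2, -1, 1]]
The rows r1, r2, r3 of C are linearly dependent: -2·r1 + 3·r2 + 3·r3 = 0 (check each entry), so rank(C) ≤ 2.
The 2×2 minor from rows 1, 2, columns 1, 2 is (-3)·3 - 3·0 = -9 - 0 = -9 ≠ 0, so rank(C) = 2.
rank(C) = 2 < n = 3, so the pair (A, B) is not completely controllable.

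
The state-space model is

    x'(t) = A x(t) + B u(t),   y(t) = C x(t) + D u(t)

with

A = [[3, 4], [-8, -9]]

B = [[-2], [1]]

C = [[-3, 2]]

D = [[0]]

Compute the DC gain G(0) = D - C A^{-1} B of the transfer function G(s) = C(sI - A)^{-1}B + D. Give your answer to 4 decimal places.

13.6000

G(0) = C(-A)^{-1}B + D = -C A^{-1} B + D.
det A = 5, so A^{-1} = (1/5)·adj(A) = [[-9/5, -4/5], [8/5, 3/5]]
A^{-1} B = [14/5, -13/5]^T
C A^{-1} B = -68/5
G(0) = D - C A^{-1} B = 0 - (-68/5) = 68/5 ≈ 13.6000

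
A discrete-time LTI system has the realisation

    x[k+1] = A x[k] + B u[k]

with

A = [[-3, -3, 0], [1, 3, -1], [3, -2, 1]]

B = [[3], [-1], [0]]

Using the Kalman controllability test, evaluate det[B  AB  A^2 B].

AB = [[-6], [0], [11]]
A^2B = [[18], [-17], [-7]]
Controllability matrix C = [B  AB  A^2B] = [[3, -6, 18], [-1, 0, -17], [0, 11, -7]]
Expanding along the first row, det(C) = 3·(0·(-7) - (-17)·11) - (-6)·((-1)·(-7) - (-17)·0) + 18·((-1)·11 - 0·0) = 3·187 - (-6)·7 + 18·(-11) = 405
Since det(C) ≠ 0, rank(C) = 3 and the system is completely controllable.

405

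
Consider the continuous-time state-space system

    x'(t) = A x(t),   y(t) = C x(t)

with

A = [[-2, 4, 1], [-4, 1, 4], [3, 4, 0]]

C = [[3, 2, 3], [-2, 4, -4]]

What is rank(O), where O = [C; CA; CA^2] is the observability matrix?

3

CA = [[-5, 26, 11], [-24, -20, 14]]
CA^2 = [[-61, 50, 99], [170, -60, -104]]
Observability matrix O = [C; CA; CA^2] = [[3, 2, 3], [-2, 4, -4], [-5, 26, 11], [-24, -20, 14], [-61, 50, 99], [170, -60, -104]]
Take the 3×3 submatrix of O formed by rows 1, 2, 3: [[3, 2, 3], [-2, 4, -4], [-5, 26, 11]]. Its determinant is 3·(4·11 - (-4)·26) - 2·((-2)·11 - (-4)·(-5)) + 3·((-2)·26 - 4·(-5)) = 3·148 - 2·(-42) + 3·(-32) = 432 ≠ 0.
So rank(O) ≥ 3; since O has 3 columns, rank(O) = 3.
rank(O) = 3 = n, so the pair (A, C) is completely observable.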